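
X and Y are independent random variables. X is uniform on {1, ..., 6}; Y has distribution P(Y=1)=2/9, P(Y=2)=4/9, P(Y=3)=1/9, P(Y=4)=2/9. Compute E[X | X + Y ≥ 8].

P(X + Y ≥ 8) = 2/9.
Summing X·P(x,y) over outcomes with X + Y ≥ 8 gives 65/54.
E[X | X + Y ≥ 8] = (65/54) / (2/9) = 65/12.

65/12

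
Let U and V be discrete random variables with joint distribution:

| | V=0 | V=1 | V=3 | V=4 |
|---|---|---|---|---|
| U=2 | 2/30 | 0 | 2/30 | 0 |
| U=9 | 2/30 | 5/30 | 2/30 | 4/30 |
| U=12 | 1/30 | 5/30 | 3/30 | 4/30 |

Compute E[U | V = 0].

P(V = 0) = 1/6.
Σ U·P over the event = 2·(2/30) + 9·(2/30) + 12·(1/30) = 17/15.
E[U | V = 0] = (17/15) / (1/6) = 34/5.

34/5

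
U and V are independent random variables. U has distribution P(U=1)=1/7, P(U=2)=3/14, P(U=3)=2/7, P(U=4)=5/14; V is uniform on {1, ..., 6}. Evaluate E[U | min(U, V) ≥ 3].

P(min(U, V) ≥ 3) = 3/7.
Summing U·P(x,y) over outcomes with min(U, V) ≥ 3 gives 32/21.
E[U | min(U, V) ≥ 3] = (32/21) / (3/7) = 32/9.

32/9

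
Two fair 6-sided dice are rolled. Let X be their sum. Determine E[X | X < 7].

P(X < 7) = 5/12.
Σ over the event: 2·1/36 + 3·1/18 + 4·1/12 + 5·1/9 + 6·5/36 = 35/18.
E[X | X < 7] = (35/18) / (5/12) = 14/3.

14/3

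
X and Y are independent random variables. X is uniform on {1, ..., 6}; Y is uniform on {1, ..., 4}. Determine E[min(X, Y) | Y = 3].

5/2

Outcomes with Y = 3: (1,3), (2,3), (3,3), (4,3), (5,3), (6,3), each with probability 1/24.
E[min(X, Y) | Y = 3] = (1 + 2 + 3 + 3 + 3 + 3) / 6 = 5/2.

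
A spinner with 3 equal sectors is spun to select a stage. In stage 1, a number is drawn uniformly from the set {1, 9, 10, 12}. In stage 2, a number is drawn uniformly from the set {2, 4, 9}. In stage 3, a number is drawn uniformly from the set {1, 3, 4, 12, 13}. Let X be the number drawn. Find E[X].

E[X | stage 1] = (1+9+10+12)/4 = 8.
E[X | stage 2] = (2+4+9)/3 = 5.
E[X | stage 3] = (1+3+4+12+13)/5 = 33/5.
E[X] = (1/3)·(8) + (1/3)·(5) + (1/3)·(33/5) = 98/15.

98/15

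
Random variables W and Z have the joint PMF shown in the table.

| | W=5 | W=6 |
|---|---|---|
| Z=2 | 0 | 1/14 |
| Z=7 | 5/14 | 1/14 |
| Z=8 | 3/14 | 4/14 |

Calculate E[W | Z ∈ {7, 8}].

70/13

P(Z ∈ {7, 8}) = 13/14.
Σ W·P over the event = 5·(5/14) + 5·(3/14) + 6·(1/14) + 6·(4/14) = 5.
E[W | Z ∈ {7, 8}] = (5) / (13/14) = 70/13.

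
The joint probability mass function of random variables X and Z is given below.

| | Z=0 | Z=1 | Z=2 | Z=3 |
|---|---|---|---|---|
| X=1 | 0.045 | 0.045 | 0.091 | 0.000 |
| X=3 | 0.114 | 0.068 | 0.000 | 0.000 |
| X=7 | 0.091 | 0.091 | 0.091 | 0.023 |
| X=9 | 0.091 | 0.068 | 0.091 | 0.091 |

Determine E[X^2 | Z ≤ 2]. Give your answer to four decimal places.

P(Z ≤ 2) = 0.886.
Summing X^2·P(X=x,Z=y) over the conditioning event gives 35.446.
E[X^2 | Z ≤ 2] = (35.446) / (0.886) = 40.0068.

40.0068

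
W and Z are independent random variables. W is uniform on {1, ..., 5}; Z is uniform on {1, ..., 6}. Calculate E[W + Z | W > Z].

P(W > Z) = 1/3.
Summing (W+Z)·P(x,y) over outcomes with W > Z gives 2.
E[W + Z | W > Z] = (2) / (1/3) = 6.

6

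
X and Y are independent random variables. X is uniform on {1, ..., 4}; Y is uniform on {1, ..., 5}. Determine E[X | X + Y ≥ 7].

10/3

P(X + Y ≥ 7) = 3/10.
Summing X·P(x,y) over outcomes with X + Y ≥ 7 gives 1.
E[X | X + Y ≥ 7] = (1) / (3/10) = 10/3.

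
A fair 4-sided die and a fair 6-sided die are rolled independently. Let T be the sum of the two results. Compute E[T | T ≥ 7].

P(T ≥ 7) = 5/12.
Σ over the event: 7·1/6 + 8·1/8 + 9·1/12 + 10·1/24 = 10/3.
E[T | T ≥ 7] = (10/3) / (5/12) = 8.

8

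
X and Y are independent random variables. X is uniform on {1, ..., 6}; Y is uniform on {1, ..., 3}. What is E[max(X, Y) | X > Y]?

53/12

P(X > Y) = 2/3.
Summing max(X,Y)·P(x,y) over outcomes with X > Y gives 53/18.
E[max(X, Y) | X > Y] = (53/18) / (2/3) = 53/12.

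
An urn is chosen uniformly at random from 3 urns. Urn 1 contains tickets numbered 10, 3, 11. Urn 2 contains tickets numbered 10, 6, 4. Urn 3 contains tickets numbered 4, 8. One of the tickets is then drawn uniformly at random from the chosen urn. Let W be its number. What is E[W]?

E[W | urn 1] = (10+3+11)/3 = 8.
E[W | urn 2] = (10+6+4)/3 = 20/3.
E[W | urn 3] = (4+8)/2 = 6.
E[W] = (1/3)·(8) + (1/3)·(20/3) + (1/3)·(6) = 62/9.

62/9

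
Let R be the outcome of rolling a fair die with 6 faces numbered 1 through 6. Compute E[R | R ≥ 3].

9/2

Given R ≥ 3, R is equally likely to be any of {3, 4, 5, 6}.
E[R | R ≥ 3] = (3 + 4 + 5 + 6) / 4 = 9/2.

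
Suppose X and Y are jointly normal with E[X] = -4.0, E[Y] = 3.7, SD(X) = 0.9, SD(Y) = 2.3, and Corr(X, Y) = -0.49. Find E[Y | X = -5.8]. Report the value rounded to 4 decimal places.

E[Y | X=x] = μ_Y + ρ(σ_Y/σ_X)(x − μ_X) for jointly normal variables.
E[Y | X=-5.8] = 3.7 + (-0.49)·(2.3/0.9)·(-5.8 − (-4.0)) = 3.7 + (-1.2522)·(-1.8) = 5.9540.

5.9540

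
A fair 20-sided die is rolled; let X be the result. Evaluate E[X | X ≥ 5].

P(X ≥ 5) = 4/5.
E[X | X ≥ 5] = (10) / (4/5) = 25/2.

25/2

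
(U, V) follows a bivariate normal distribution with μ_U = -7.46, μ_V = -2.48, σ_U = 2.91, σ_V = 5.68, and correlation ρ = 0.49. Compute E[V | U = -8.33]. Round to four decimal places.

-3.3121

For a bivariate normal, E[V | U=x] = μ_V + ρ·(σ_V/σ_U)·(x − μ_U).
E[V | U=-8.33] = -2.48 + (0.49)·(5.68/2.91)·(-8.33 − (-7.46)) = -2.48 + (0.95643)·(-0.87) = -3.3121.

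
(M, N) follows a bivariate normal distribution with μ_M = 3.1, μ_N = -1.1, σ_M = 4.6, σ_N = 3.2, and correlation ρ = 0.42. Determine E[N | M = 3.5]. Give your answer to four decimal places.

The regression of N on M has slope ρ·σ_N/σ_M and passes through (μ_M, μ_N).
E[N | M=3.5] = -1.1 + (0.42)·(3.2/4.6)·(3.5 − (3.1)) = -1.1 + (0.29217)·(0.4) = -0.9831.

-0.9831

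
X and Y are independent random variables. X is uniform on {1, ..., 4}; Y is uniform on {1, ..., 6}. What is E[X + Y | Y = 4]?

Outcomes with Y = 4: (1,4), (2,4), (3,4), (4,4), each with probability 1/24.
E[X + Y | Y = 4] = (5 + 6 + 7 + 8) / 4 = 13/2.

13/2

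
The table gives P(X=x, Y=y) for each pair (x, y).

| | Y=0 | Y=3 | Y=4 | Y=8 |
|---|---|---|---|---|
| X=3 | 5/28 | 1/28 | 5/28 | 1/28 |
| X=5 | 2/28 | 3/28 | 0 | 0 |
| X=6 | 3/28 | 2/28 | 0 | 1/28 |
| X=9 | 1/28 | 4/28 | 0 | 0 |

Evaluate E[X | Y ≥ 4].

24/7

P(Y ≥ 4) = 1/4.
Σ X·P over the event = 3·(5/28) + 3·(1/28) + 6·(1/28) = 6/7.
E[X | Y ≥ 4] = (6/7) / (1/4) = 24/7.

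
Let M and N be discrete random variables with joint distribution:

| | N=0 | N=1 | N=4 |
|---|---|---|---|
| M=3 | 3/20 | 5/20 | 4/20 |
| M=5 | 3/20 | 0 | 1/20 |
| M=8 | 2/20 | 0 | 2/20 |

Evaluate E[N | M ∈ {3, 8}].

29/16

P(M ∈ {3, 8}) = 4/5.
Σ N·P over the event = 0·(3/20) + 1·(5/20) + 4·(4/20) + 0·(2/20) + 4·(2/20) = 29/20.
E[N | M ∈ {3, 8}] = (29/20) / (4/5) = 29/16.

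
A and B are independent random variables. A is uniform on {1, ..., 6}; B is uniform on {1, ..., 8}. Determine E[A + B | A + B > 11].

Outcomes with A + B > 11: (4,8), (5,7), (5,8), (6,6), (6,7), (6,8), each with probability 1/48.
E[A + B | A + B > 11] = (12 + 12 + 13 + 12 + 13 + 14) / 6 = 38/3.

38/3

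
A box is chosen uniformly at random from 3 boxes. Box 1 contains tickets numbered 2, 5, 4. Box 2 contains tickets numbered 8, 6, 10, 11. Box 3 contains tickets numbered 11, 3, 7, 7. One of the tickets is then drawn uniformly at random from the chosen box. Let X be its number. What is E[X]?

233/36

E[X | box 1] = (2+5+4)/3 = 11/3.
E[X | box 2] = (8+6+10+11)/4 = 35/4.
E[X | box 3] = (11+3+7+7)/4 = 7.
E[X] = (1/3)·(11/3) + (1/3)·(35/4) + (1/3)·(7) = 233/36.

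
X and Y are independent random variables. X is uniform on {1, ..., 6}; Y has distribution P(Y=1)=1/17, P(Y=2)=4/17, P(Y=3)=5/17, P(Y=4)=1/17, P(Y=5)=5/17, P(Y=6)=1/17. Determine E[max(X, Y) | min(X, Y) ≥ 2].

23/5

P(min(X, Y) ≥ 2) = 40/51.
Summing max(X,Y)·P(x,y) over outcomes with min(X, Y) ≥ 2 gives 184/51.
E[max(X, Y) | min(X, Y) ≥ 2] = (184/51) / (40/51) = 23/5.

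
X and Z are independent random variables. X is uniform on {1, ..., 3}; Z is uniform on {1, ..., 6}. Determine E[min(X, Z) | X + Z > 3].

29/15

P(X + Z > 3) = 5/6.
Summing min(X,Z)·P(x,y) over outcomes with X + Z > 3 gives 29/18.
E[min(X, Z) | X + Z > 3] = (29/18) / (5/6) = 29/15.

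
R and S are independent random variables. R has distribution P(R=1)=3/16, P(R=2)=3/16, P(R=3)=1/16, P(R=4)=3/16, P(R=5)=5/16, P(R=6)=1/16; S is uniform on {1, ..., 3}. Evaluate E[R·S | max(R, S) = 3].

5

P(max(R, S) = 3) = 3/16.
Summing RS·P(x,y) over outcomes with max(R, S) = 3 gives 15/16.
E[R·S | max(R, S) = 3] = (15/16) / (3/16) = 5.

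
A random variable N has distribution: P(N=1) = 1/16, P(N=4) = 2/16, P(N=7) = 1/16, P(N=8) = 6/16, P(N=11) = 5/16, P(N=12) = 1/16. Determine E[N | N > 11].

P(N > 11) = 1/16.
Σ over the event: 12·1/16 = 3/4.
E[N | N > 11] = (3/4) / (1/16) = 12.

12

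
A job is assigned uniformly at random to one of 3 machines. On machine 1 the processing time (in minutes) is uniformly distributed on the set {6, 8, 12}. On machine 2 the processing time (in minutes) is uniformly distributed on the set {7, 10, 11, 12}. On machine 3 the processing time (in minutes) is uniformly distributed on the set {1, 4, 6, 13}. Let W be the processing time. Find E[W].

E[W | machine 1] = (6+8+12)/3 = 26/3.
E[W | machine 2] = (7+10+11+12)/4 = 10.
E[W | machine 3] = (1+4+6+13)/4 = 6.
E[W] = (1/3)·(26/3) + (1/3)·(10) + (1/3)·(6) = 74/9.

74/9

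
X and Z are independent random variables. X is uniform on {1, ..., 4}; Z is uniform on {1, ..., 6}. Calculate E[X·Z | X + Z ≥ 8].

Outcomes with X + Z ≥ 8: (2,6), (3,5), (3,6), (4,4), (4,5), (4,6), each with probability 1/24.
E[X·Z | X + Z ≥ 8] = (12 + 15 + 18 + 16 + 20 + 24) / 6 = 35/2.

35/2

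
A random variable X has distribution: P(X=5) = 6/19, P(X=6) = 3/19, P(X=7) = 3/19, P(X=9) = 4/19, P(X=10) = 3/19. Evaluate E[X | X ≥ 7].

P(X ≥ 7) = 10/19.
Σ over the event: 7·3/19 + 9·4/19 + 10·3/19 = 87/19.
E[X | X ≥ 7] = (87/19) / (10/19) = 87/10.

87/10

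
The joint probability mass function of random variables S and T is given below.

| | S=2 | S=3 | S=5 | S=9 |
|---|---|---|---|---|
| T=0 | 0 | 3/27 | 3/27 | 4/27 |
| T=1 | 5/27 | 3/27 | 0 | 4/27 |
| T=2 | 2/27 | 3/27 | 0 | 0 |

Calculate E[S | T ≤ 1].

115/22

P(T ≤ 1) = 22/27.
Σ S·P over the event = 2·(5/27) + 3·(3/27) + 3·(3/27) + 5·(3/27) + 9·(4/27) + 9·(4/27) = 115/27.
E[S | T ≤ 1] = (115/27) / (22/27) = 115/22.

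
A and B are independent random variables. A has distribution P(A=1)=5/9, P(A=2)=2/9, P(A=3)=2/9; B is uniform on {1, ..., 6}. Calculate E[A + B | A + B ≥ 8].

P(A + B ≥ 8) = 1/9.
Summing (A+B)·P(x,y) over outcomes with A + B ≥ 8 gives 25/27.
E[A + B | A + B ≥ 8] = (25/27) / (1/9) = 25/3.

25/3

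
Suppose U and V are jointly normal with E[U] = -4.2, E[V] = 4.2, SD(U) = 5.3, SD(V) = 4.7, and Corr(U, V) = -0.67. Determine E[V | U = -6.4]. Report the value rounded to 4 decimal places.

For a bivariate normal, E[V | U=x] = μ_V + ρ·(σ_V/σ_U)·(x − μ_U).
E[V | U=-6.4] = 4.2 + (-0.67)·(4.7/5.3)·(-6.4 − (-4.2)) = 4.2 + (-0.59415)·(-2.2) = 5.5071.

5.5071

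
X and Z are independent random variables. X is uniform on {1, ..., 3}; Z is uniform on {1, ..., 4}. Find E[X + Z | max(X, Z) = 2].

P(max(X, Z) = 2) = 1/4.
Summing (X+Z)·P(x,y) over outcomes with max(X, Z) = 2 gives 5/6.
E[X + Z | max(X, Z) = 2] = (5/6) / (1/4) = 10/3.

10/3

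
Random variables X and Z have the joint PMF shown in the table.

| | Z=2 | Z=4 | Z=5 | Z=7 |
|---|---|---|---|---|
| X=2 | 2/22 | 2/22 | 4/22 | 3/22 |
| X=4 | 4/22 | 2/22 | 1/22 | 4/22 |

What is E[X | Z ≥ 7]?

P(Z ≥ 7) = 7/22.
Σ X·P over the event = 2·(3/22) + 4·(4/22) = 1.
E[X | Z ≥ 7] = (1) / (7/22) = 22/7.

22/7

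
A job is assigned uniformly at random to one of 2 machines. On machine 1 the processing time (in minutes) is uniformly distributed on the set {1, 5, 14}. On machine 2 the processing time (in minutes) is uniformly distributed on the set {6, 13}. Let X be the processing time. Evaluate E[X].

97/12

E[X | machine 1] = (1+5+14)/3 = 20/3.
E[X | machine 2] = (6+13)/2 = 19/2.
By the law of total expectation,
E[X] = (1/2)·(20/3) + (1/2)·(19/2) = 97/12.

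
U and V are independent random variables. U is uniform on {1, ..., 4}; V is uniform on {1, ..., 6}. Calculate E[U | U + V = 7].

Outcomes with U + V = 7: (1,6), (2,5), (3,4), (4,3), each with probability 1/24.
E[U | U + V = 7] = (1 + 2 + 3 + 4) / 4 = 5/2.

5/2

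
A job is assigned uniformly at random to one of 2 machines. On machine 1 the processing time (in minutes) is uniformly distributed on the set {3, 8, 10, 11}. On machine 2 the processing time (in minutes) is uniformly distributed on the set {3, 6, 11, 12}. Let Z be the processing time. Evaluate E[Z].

E[Z | machine 1] = (3+8+10+11)/4 = 8.
E[Z | machine 2] = (3+6+11+12)/4 = 8.
By the law of total expectation,
E[Z] = (1/2)·(8) + (1/2)·(8) = 8.

8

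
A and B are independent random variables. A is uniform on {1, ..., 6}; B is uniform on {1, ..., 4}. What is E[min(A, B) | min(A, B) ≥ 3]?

27/8

P(min(A, B) ≥ 3) = 1/3.
Summing min(A,B)·P(x,y) over outcomes with min(A, B) ≥ 3 gives 9/8.
E[min(A, B) | min(A, B) ≥ 3] = (9/8) / (1/3) = 27/8.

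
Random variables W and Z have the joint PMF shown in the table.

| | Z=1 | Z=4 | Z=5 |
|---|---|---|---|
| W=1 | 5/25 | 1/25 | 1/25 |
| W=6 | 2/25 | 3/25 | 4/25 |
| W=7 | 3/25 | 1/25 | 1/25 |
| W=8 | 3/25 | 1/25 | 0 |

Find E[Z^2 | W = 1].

46/7

P(W = 1) = 7/25.
Σ Z^2·P over the event = 1·(5/25) + 16·(1/25) + 25·(1/25) = 46/25.
E[Z^2 | W = 1] = (46/25) / (7/25) = 46/7.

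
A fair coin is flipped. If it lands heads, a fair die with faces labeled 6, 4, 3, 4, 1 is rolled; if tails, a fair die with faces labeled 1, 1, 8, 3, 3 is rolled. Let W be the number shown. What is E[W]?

E[W | heads] = (6+4+3+4+1)/5 = 18/5.
E[W | tails] = (1+1+8+3+3)/5 = 16/5.
E[W] = (1/2)·(18/5) + (1/2)·(16/5) = 17/5.

17/5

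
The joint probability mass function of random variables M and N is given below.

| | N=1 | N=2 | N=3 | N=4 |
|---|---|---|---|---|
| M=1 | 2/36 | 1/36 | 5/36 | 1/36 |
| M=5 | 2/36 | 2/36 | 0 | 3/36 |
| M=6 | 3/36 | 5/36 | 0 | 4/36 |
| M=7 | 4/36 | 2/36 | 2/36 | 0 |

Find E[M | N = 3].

19/7

P(N = 3) = 7/36.
Σ M·P over the event = 1·(5/36) + 7·(2/36) = 19/36.
E[M | N = 3] = (19/36) / (7/36) = 19/7.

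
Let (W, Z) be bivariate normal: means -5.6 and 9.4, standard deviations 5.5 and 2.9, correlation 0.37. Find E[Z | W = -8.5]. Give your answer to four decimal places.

8.8342

E[Z | W=x] = μ_Z + ρ(σ_Z/σ_W)(x − μ_W) for jointly normal variables.
E[Z | W=-8.5] = 9.4 + (0.37)·(2.9/5.5)·(-8.5 − (-5.6)) = 9.4 + (0.19509)·(-2.9) = 8.8342.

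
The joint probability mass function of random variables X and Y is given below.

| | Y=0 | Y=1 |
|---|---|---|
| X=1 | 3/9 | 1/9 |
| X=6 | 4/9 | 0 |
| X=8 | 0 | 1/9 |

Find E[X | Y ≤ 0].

27/7

P(Y ≤ 0) = 7/9.
Σ X·P over the event = 1·(3/9) + 6·(4/9) = 3.
E[X | Y ≤ 0] = (3) / (7/9) = 27/7.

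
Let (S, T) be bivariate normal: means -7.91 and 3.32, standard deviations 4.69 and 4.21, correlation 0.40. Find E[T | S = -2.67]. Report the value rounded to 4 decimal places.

For a bivariate normal, E[T | S=x] = μ_T + ρ·(σ_T/σ_S)·(x − μ_S).
E[T | S=-2.67] = 3.32 + (0.40)·(4.21/4.69)·(-2.67 − (-7.91)) = 3.32 + (0.35906)·(5.24) = 5.2015.

5.2015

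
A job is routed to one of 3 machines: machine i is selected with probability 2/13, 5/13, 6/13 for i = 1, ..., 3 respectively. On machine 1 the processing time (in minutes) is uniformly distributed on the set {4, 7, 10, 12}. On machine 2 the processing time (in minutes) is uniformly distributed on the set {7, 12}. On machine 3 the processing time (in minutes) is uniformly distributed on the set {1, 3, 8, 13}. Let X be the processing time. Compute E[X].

E[X | machine 1] = (4+7+10+12)/4 = 33/4.
E[X | machine 2] = (7+12)/2 = 19/2.
E[X | machine 3] = (1+3+8+13)/4 = 25/4.
E[X] = (2/13)·(33/4) + (5/13)·(19/2) + (6/13)·(25/4) = 203/26.

203/26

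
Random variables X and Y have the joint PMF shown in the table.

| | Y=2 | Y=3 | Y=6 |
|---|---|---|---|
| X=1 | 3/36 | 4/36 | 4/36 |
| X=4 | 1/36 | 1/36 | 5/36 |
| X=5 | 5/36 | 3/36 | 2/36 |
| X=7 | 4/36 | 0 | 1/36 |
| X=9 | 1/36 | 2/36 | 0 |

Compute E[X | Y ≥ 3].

41/11

P(Y ≥ 3) = 11/18.
Summing X·P(X=x,Y=y) over the conditioning event gives 41/18.
E[X | Y ≥ 3] = (41/18) / (11/18) = 41/11.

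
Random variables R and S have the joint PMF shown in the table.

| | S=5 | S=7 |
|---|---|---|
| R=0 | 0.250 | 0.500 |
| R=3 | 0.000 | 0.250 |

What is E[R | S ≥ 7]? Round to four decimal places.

1.0000

P(S ≥ 7) = 0.750.
Σ R·P over the event = 0·(0.500) + 3·(0.250) = 0.750.
E[R | S ≥ 7] = (0.750) / (0.750) = 1.0000.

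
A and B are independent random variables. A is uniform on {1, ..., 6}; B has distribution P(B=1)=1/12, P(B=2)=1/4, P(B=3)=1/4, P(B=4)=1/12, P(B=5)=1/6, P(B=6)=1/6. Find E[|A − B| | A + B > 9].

P(A + B > 9) = 11/72.
Summing |A−B|·P(x,y) over outcomes with A + B > 9 gives 5/36.
E[|A − B| | A + B > 9] = (5/36) / (11/72) = 10/11.

10/11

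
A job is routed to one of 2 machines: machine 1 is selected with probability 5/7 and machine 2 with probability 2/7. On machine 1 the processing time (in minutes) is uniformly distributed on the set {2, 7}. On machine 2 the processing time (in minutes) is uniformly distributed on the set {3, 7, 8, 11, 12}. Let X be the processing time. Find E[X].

E[X | machine 1] = (2+7)/2 = 9/2.
E[X | machine 2] = (3+7+8+11+12)/5 = 41/5.
By the law of total expectation,
E[X] = (5/7)·(9/2) + (2/7)·(41/5) = 389/70.

389/70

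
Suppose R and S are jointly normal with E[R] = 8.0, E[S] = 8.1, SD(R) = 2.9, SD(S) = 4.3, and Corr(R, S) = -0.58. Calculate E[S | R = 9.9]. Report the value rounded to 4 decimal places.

6.4660

For a bivariate normal, E[S | R=x] = μ_S + ρ·(σ_S/σ_R)·(x − μ_R).
E[S | R=9.9] = 8.1 + (-0.58)·(4.3/2.9)·(9.9 − (8.0)) = 8.1 + (-0.86)·(1.9) = 6.4660.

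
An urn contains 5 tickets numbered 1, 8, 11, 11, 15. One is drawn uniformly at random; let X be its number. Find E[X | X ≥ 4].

P(X ≥ 4) = 4/5.
Σ over the event: 8·1/5 + 11·2/5 + 15·1/5 = 9.
E[X | X ≥ 4] = (9) / (4/5) = 45/4.

45/4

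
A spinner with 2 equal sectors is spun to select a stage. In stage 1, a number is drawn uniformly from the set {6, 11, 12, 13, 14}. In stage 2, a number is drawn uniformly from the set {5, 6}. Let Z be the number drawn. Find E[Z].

E[Z | stage 1] = (6+11+12+13+14)/5 = 56/5.
E[Z | stage 2] = (5+6)/2 = 11/2.
By the law of total expectation,
E[Z] = (1/2)·(56/5) + (1/2)·(11/2) = 167/20.

167/20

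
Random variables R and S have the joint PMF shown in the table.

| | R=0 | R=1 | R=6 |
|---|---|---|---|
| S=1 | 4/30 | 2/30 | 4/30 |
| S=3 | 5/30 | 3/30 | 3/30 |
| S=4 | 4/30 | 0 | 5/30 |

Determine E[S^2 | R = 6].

37/4

P(R = 6) = 2/5.
Σ S^2·P over the event = 1·(4/30) + 9·(3/30) + 16·(5/30) = 37/10.
E[S^2 | R = 6] = (37/10) / (2/5) = 37/4.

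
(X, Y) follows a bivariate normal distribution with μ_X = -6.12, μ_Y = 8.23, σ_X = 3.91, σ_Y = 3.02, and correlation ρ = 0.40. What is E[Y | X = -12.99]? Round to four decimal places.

6.1075

The regression of Y on X has slope ρ·σ_Y/σ_X and passes through (μ_X, μ_Y).
E[Y | X=-12.99] = 8.23 + (0.40)·(3.02/3.91)·(-12.99 − (-6.12)) = 8.23 + (0.30895)·(-6.87) = 6.1075.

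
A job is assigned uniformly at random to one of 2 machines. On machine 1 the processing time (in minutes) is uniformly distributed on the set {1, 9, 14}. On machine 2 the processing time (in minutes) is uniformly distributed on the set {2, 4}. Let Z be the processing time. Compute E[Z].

11/2

E[Z | machine 1] = (1+9+14)/3 = 8.
E[Z | machine 2] = (2+4)/2 = 3.
By the law of total expectation,
E[Z] = (1/2)·(8) + (1/2)·(3) = 11/2.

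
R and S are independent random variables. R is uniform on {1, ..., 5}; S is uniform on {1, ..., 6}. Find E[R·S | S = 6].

Outcomes with S = 6: (1,6), (2,6), (3,6), (4,6), (5,6), each with probability 1/30.
E[R·S | S = 6] = (6 + 12 + 18 + 24 + 30) / 5 = 18.

18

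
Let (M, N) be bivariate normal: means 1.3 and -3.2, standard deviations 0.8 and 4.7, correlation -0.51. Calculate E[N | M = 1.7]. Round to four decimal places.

-4.3985

E[N | M=x] = μ_N + ρ(σ_N/σ_M)(x − μ_M) for jointly normal variables.
E[N | M=1.7] = -3.2 + (-0.51)·(4.7/0.8)·(1.7 − (1.3)) = -3.2 + (-2.9962)·(0.4) = -4.3985.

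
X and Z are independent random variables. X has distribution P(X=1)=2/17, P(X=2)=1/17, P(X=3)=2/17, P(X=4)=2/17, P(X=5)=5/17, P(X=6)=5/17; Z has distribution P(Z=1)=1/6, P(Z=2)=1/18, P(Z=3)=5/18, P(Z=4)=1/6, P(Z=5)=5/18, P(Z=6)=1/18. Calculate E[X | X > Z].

152/29

P(X > Z) = 29/51.
Summing X·P(x,y) over outcomes with X > Z gives 152/51.
E[X | X > Z] = (152/51) / (29/51) = 152/29.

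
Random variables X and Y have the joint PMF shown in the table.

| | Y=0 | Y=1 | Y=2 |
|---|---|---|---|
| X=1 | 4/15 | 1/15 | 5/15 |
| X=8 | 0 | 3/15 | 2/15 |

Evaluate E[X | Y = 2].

P(Y = 2) = 7/15.
Σ X·P over the event = 1·(5/15) + 8·(2/15) = 7/5.
E[X | Y = 2] = (7/5) / (7/15) = 3.

3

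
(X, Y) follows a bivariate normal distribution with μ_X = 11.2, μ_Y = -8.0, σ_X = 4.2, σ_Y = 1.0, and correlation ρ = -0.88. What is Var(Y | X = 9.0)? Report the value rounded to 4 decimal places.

0.2256

The conditional variance in a bivariate normal is σ_Y²(1 − ρ²), independent of x.
Var(Y | X=9.0) = (1.0)²·(1 − (-0.88)²) = 1·0.2256 = 0.2256.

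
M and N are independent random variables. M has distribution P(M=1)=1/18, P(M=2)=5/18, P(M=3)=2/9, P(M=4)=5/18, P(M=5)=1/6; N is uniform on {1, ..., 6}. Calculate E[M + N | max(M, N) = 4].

193/30

P(max(M, N) = 4) = 5/18.
Summing (M+N)·P(x,y) over outcomes with max(M, N) = 4 gives 193/108.
E[M + N | max(M, N) = 4] = (193/108) / (5/18) = 193/30.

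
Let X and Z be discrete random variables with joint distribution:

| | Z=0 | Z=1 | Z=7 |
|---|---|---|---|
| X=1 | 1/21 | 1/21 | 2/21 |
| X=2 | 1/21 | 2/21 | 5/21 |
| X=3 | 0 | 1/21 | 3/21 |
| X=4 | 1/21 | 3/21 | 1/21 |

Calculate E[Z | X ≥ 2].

69/17

P(X ≥ 2) = 17/21.
Σ Z·P over the event = 0·(1/21) + 1·(2/21) + 7·(5/21) + 1·(1/21) + 7·(3/21) + 0·(1/21) + 1·(3/21) + 7·(1/21) = 23/7.
E[Z | X ≥ 2] = (23/7) / (17/21) = 69/17.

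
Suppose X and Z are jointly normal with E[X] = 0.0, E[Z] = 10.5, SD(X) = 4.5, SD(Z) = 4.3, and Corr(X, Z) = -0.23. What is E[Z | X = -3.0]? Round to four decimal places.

11.1593

For a bivariate normal, E[Z | X=x] = μ_Z + ρ·(σ_Z/σ_X)·(x − μ_X).
E[Z | X=-3.0] = 10.5 + (-0.23)·(4.3/4.5)·(-3.0 − (0.0)) = 10.5 + (-0.21978)·(-3) = 11.1593.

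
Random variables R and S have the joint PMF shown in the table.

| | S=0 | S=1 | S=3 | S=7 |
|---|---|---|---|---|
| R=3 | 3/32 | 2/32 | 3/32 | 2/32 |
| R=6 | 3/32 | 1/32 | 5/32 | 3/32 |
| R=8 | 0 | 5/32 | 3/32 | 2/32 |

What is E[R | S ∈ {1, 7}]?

92/15

P(S ∈ {1, 7}) = 15/32.
Summing R·P(R=x,S=y) over the conditioning event gives 23/8.
E[R | S ∈ {1, 7}] = (23/8) / (15/32) = 92/15.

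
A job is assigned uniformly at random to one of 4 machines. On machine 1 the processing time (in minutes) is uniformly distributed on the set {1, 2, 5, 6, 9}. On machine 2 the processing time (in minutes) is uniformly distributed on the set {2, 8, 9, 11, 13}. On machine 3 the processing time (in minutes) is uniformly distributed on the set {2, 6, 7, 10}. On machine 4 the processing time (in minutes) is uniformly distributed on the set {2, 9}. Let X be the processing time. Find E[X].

499/80

E[X | machine 1] = (1+2+5+6+9)/5 = 23/5.
E[X | machine 2] = (2+8+9+11+13)/5 = 43/5.
E[X | machine 3] = (2+6+7+10)/4 = 25/4.
E[X | machine 4] = (2+9)/2 = 11/2.
E[X] = (1/4)·(23/5) + (1/4)·(43/5) + (1/4)·(25/4) + (1/4)·(11/2) = 499/80.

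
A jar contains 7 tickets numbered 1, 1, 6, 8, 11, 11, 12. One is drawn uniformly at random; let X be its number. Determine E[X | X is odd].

P(X is odd) = 4/7.
Σ over the event: 1·2/7 + 11·2/7 = 24/7.
E[X | X is odd] = (24/7) / (4/7) = 6.

6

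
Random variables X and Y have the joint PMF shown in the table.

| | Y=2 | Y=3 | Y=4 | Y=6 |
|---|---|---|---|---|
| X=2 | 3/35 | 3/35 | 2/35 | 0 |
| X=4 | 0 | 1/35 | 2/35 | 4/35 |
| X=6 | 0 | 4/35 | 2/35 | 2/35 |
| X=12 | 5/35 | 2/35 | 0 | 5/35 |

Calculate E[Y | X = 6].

P(X = 6) = 8/35.
Σ Y·P over the event = 3·(4/35) + 4·(2/35) + 6·(2/35) = 32/35.
E[Y | X = 6] = (32/35) / (8/35) = 4.

4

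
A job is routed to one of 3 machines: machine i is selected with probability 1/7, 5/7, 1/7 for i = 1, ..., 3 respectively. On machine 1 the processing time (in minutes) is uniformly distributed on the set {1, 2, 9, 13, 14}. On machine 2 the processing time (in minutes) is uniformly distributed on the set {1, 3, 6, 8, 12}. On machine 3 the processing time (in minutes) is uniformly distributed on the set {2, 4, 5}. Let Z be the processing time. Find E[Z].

E[Z | machine 1] = (1+2+9+13+14)/5 = 39/5.
E[Z | machine 2] = (1+3+6+8+12)/5 = 6.
E[Z | machine 3] = (2+4+5)/3 = 11/3.
E[Z] = (1/7)·(39/5) + (5/7)·(6) + (1/7)·(11/3) = 622/105.

622/105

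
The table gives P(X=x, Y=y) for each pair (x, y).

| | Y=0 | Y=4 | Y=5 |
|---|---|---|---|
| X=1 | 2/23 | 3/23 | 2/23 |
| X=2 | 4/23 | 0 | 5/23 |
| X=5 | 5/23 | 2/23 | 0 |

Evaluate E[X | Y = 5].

P(Y = 5) = 7/23.
Σ X·P over the event = 1·(2/23) + 2·(5/23) = 12/23.
E[X | Y = 5] = (12/23) / (7/23) = 12/7.

12/7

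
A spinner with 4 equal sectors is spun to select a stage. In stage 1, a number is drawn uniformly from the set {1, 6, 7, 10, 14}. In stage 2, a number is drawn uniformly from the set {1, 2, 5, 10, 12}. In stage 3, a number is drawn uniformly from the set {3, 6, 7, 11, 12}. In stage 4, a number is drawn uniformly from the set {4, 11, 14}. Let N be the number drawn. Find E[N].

233/30

E[N | stage 1] = (1+6+7+10+14)/5 = 38/5.
E[N | stage 2] = (1+2+5+10+12)/5 = 6.
E[N | stage 3] = (3+6+7+11+12)/5 = 39/5.
E[N | stage 4] = (4+11+14)/3 = 29/3.
By the law of total expectation,
E[N] = (1/4)·(38/5) + (1/4)·(6) + (1/4)·(39/5) + (1/4)·(29/3) = 233/30.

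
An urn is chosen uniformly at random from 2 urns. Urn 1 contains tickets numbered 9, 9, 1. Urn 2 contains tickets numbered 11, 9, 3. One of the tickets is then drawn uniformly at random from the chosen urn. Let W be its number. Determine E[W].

E[W | urn 1] = (9+9+1)/3 = 19/3.
E[W | urn 2] = (11+9+3)/3 = 23/3.
E[W] = (1/2)·(19/3) + (1/2)·(23/3) = 7.

7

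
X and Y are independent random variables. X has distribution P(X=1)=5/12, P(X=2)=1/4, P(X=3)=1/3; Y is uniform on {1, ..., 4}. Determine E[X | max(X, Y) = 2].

17/11

P(max(X, Y) = 2) = 11/48.
Summing X·P(x,y) over outcomes with max(X, Y) = 2 gives 17/48.
E[X | max(X, Y) = 2] = (17/48) / (11/48) = 17/11.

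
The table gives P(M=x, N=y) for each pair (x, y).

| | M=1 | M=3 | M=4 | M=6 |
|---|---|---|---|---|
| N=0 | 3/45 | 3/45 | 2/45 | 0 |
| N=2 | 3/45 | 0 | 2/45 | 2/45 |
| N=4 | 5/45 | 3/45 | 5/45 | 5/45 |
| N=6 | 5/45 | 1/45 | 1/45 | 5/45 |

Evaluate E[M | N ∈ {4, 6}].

P(N ∈ {4, 6}) = 2/3.
Σ M·P over the event = 1·(5/45) + 1·(5/45) + 3·(3/45) + 3·(1/45) + 4·(5/45) + 4·(1/45) + 6·(5/45) + 6·(5/45) = 106/45.
E[M | N ∈ {4, 6}] = (106/45) / (2/3) = 53/15.

53/15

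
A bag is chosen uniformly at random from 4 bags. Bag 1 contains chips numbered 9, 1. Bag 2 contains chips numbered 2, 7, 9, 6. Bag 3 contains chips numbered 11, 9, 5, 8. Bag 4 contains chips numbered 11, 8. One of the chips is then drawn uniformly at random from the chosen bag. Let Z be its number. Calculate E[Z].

E[Z | bag 1] = (9+1)/2 = 5.
E[Z | bag 2] = (2+7+9+6)/4 = 6.
E[Z | bag 3] = (11+9+5+8)/4 = 33/4.
E[Z | bag 4] = (11+8)/2 = 19/2.
By the law of total expectation,
E[Z] = (1/4)·(5) + (1/4)·(6) + (1/4)·(33/4) + (1/4)·(19/2) = 115/16.

115/16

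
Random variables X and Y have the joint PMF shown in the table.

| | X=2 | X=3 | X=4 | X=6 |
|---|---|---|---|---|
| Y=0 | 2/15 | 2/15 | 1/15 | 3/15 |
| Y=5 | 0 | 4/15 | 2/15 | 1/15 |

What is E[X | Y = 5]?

26/7

P(Y = 5) = 7/15.
Σ X·P over the event = 3·(4/15) + 4·(2/15) + 6·(1/15) = 26/15.
E[X | Y = 5] = (26/15) / (7/15) = 26/7.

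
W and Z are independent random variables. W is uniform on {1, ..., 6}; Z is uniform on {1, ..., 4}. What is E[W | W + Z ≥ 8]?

Outcomes with W + Z ≥ 8: (4,4), (5,3), (5,4), (6,2), (6,3), (6,4), each with probability 1/24.
E[W | W + Z ≥ 8] = (4 + 5 + 5 + 6 + 6 + 6) / 6 = 16/3.

16/3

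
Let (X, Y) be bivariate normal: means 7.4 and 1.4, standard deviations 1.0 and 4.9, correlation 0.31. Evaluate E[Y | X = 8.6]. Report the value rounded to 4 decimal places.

E[Y | X=x] = μ_Y + ρ(σ_Y/σ_X)(x − μ_X) for jointly normal variables.
E[Y | X=8.6] = 1.4 + (0.31)·(4.9/1.0)·(8.6 − (7.4)) = 1.4 + (1.519)·(1.2) = 3.2228.

3.2228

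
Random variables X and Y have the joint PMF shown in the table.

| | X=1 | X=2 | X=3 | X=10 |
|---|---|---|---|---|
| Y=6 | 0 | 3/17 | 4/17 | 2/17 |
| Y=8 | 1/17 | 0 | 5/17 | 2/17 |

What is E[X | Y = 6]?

38/9

P(Y = 6) = 9/17.
Σ X·P over the event = 2·(3/17) + 3·(4/17) + 10·(2/17) = 38/17.
E[X | Y = 6] = (38/17) / (9/17) = 38/9.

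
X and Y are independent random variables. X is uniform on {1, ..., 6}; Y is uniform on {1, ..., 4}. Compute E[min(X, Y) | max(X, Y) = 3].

P(max(X, Y) = 3) = 5/24.
Summing min(X,Y)·P(x,y) over outcomes with max(X, Y) = 3 gives 3/8.
E[min(X, Y) | max(X, Y) = 3] = (3/8) / (5/24) = 9/5.

9/5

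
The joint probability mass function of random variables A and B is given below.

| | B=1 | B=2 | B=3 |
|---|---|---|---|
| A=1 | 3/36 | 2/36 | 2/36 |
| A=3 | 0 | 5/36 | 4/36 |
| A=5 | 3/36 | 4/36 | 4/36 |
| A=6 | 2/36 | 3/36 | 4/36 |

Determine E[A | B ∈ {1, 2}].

85/22

P(B ∈ {1, 2}) = 11/18.
Summing A·P(A=x,B=y) over the conditioning event gives 85/36.
E[A | B ∈ {1, 2}] = (85/36) / (11/18) = 85/22.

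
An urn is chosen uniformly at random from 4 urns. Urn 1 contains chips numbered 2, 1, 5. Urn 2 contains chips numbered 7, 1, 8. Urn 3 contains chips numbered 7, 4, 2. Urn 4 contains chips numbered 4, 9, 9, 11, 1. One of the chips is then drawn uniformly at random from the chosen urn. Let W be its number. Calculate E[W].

287/60

E[W | urn 1] = (2+1+5)/3 = 8/3.
E[W | urn 2] = (7+1+8)/3 = 16/3.
E[W | urn 3] = (7+4+2)/3 = 13/3.
E[W | urn 4] = (4+9+9+11+1)/5 = 34/5.
E[W] = (1/4)·(8/3) + (1/4)·(16/3) + (1/4)·(13/3) + (1/4)·(34/5) = 287/60.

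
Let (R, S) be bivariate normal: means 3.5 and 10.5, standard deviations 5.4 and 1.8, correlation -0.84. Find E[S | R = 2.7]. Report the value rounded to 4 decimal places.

10.7240

E[S | R=x] = μ_S + ρ(σ_S/σ_R)(x − μ_R) for jointly normal variables.
E[S | R=2.7] = 10.5 + (-0.84)·(1.8/5.4)·(2.7 − (3.5)) = 10.5 + (-0.28)·(-0.8) = 10.7240.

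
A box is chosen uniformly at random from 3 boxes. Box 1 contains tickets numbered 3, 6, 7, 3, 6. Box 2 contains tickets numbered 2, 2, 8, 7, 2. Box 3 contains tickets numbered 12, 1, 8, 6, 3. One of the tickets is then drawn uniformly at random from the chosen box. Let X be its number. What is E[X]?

E[X | box 1] = (3+6+7+3+6)/5 = 5.
E[X | box 2] = (2+2+8+7+2)/5 = 21/5.
E[X | box 3] = (12+1+8+6+3)/5 = 6.
By the law of total expectation,
E[X] = (1/3)·(5) + (1/3)·(21/5) + (1/3)·(6) = 76/15.

76/15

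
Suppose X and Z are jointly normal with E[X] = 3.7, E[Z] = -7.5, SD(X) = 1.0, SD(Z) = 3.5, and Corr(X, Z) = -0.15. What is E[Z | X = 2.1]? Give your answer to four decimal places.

For a bivariate normal, E[Z | X=x] = μ_Z + ρ·(σ_Z/σ_X)·(x − μ_X).
E[Z | X=2.1] = -7.5 + (-0.15)·(3.5/1.0)·(2.1 − (3.7)) = -7.5 + (-0.525)·(-1.6) = -6.6600.

-6.6600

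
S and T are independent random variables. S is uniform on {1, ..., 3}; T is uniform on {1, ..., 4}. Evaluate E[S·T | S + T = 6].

Outcomes with S + T = 6: (2,4), (3,3), each with probability 1/12.
E[S·T | S + T = 6] = (8 + 9) / 2 = 17/2.

17/2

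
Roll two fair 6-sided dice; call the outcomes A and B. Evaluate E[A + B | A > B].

7

P(A > B) = 5/12.
Summing (A+B)·P(x,y) over outcomes with A > B gives 35/12.
E[A + B | A > B] = (35/12) / (5/12) = 7.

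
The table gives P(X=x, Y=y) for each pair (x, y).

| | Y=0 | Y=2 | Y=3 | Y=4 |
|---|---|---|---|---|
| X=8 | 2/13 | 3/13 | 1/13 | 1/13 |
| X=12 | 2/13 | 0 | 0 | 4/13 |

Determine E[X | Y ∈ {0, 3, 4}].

P(Y ∈ {0, 3, 4}) = 10/13.
Σ X·P over the event = 8·(2/13) + 8·(1/13) + 8·(1/13) + 12·(2/13) + 12·(4/13) = 8.
E[X | Y ∈ {0, 3, 4}] = (8) / (10/13) = 52/5.

52/5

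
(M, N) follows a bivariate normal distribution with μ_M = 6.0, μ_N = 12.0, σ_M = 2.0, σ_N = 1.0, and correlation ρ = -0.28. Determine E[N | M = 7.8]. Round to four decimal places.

11.7480

For a bivariate normal, E[N | M=x] = μ_N + ρ·(σ_N/σ_M)·(x − μ_M).
E[N | M=7.8] = 12.0 + (-0.28)·(1.0/2.0)·(7.8 − (6.0)) = 12.0 + (-0.14)·(1.8) = 11.7480.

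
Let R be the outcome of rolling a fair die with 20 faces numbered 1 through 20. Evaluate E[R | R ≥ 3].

23/2

P(R ≥ 3) = 9/10.
E[R | R ≥ 3] = (207/20) / (9/10) = 23/2.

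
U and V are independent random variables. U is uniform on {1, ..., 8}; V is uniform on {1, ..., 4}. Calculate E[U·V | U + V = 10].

Outcomes with U + V = 10: (6,4), (7,3), (8,2), each with probability 1/32.
E[U·V | U + V = 10] = (24 + 21 + 16) / 3 = 61/3.

61/3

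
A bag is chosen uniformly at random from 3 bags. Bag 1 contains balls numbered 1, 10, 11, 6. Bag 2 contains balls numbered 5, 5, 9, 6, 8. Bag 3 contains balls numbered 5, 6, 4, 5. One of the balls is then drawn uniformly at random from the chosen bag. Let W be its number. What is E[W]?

31/5

E[W | bag 1] = (1+10+11+6)/4 = 7.
E[W | bag 2] = (5+5+9+6+8)/5 = 33/5.
E[W | bag 3] = (5+6+4+5)/4 = 5.
By the law of total expectation,
E[W] = (1/3)·(7) + (1/3)·(33/5) + (1/3)·(5) = 31/5.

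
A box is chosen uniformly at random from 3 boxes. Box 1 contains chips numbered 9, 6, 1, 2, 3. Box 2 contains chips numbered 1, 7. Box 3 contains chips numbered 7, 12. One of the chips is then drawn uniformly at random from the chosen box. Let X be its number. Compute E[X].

E[X | box 1] = (9+6+1+2+3)/5 = 21/5.
E[X | box 2] = (1+7)/2 = 4.
E[X | box 3] = (7+12)/2 = 19/2.
By the law of total expectation,
E[X] = (1/3)·(21/5) + (1/3)·(4) + (1/3)·(19/2) = 59/10.

59/10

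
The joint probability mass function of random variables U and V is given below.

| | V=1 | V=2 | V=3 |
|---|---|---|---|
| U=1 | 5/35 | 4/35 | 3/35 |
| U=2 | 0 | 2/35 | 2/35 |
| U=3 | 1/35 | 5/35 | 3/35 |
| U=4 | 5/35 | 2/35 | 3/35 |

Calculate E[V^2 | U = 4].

P(U = 4) = 2/7.
Σ V^2·P over the event = 1·(5/35) + 4·(2/35) + 9·(3/35) = 8/7.
E[V^2 | U = 4] = (8/7) / (2/7) = 4.

4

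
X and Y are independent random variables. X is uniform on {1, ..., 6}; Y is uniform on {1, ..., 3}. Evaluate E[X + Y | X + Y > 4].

P(X + Y > 4) = 2/3.
Summing (X+Y)·P(x,y) over outcomes with X + Y > 4 gives 79/18.
E[X + Y | X + Y > 4] = (79/18) / (2/3) = 79/12.

79/12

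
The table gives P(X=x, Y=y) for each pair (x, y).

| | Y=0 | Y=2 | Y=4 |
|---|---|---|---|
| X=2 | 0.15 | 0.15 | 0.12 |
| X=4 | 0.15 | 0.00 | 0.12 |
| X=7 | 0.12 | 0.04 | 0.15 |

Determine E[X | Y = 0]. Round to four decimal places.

4.1429

P(Y = 0) = 0.42.
Σ X·P over the event = 2·(0.15) + 4·(0.15) + 7·(0.12) = 1.74.
E[X | Y = 0] = (1.74) / (0.42) = 4.1429.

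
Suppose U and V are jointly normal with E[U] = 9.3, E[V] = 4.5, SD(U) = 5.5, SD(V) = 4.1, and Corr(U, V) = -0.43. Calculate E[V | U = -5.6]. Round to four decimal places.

9.2761

E[V | U=x] = μ_V + ρ(σ_V/σ_U)(x − μ_U) for jointly normal variables.
E[V | U=-5.6] = 4.5 + (-0.43)·(4.1/5.5)·(-5.6 − (9.3)) = 4.5 + (-0.320545)·(-14.9) = 9.2761.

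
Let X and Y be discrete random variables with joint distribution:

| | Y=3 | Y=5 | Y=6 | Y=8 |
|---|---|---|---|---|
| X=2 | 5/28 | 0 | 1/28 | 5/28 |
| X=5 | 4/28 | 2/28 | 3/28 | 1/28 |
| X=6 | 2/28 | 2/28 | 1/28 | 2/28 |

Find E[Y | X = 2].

61/11

P(X = 2) = 11/28.
Σ Y·P over the event = 3·(5/28) + 6·(1/28) + 8·(5/28) = 61/28.
E[Y | X = 2] = (61/28) / (11/28) = 61/11.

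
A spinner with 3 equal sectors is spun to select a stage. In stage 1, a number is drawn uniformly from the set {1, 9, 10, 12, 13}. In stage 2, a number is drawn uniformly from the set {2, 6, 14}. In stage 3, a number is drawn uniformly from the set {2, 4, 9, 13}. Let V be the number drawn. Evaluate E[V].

E[V | stage 1] = (1+9+10+12+13)/5 = 9.
E[V | stage 2] = (2+6+14)/3 = 22/3.
E[V | stage 3] = (2+4+9+13)/4 = 7.
By the law of total expectation,
E[V] = (1/3)·(9) + (1/3)·(22/3) + (1/3)·(7) = 70/9.

70/9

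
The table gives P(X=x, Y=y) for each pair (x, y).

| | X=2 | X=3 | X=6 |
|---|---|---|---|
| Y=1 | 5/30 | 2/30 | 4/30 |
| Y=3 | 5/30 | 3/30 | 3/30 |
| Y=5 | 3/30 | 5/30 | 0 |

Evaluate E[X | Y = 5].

P(Y = 5) = 4/15.
Σ X·P over the event = 2·(3/30) + 3·(5/30) = 7/10.
E[X | Y = 5] = (7/10) / (4/15) = 21/8.

21/8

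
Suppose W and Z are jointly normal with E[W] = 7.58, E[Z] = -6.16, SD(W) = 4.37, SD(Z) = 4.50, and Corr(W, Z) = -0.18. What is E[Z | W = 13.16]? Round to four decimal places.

For a bivariate normal, E[Z | W=x] = μ_Z + ρ·(σ_Z/σ_W)·(x − μ_W).
E[Z | W=13.16] = -6.16 + (-0.18)·(4.50/4.37)·(13.16 − (7.58)) = -6.16 + (-0.18535)·(5.58) = -7.1943.

-7.1943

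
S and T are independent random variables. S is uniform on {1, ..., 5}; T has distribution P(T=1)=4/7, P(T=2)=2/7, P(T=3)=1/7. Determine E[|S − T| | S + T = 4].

P(S + T = 4) = 1/5.
Summing |S−T|·P(x,y) over outcomes with S + T = 4 gives 2/7.
E[|S − T| | S + T = 4] = (2/7) / (1/5) = 10/7.

10/7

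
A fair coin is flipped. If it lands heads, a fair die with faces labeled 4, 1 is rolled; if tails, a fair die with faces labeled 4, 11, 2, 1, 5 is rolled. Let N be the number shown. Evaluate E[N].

71/20

E[N | heads] = (4+1)/2 = 5/2.
E[N | tails] = (4+11+2+1+5)/5 = 23/5.
E[N] = (1/2)·(5/2) + (1/2)·(23/5) = 71/20.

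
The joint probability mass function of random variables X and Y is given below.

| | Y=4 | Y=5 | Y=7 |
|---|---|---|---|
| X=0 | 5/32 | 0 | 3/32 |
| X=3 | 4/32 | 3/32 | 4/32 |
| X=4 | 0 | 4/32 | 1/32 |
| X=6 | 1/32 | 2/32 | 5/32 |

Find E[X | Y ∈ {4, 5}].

P(Y ∈ {4, 5}) = 19/32.
Σ X·P over the event = 0·(5/32) + 3·(4/32) + 3·(3/32) + 4·(4/32) + 6·(1/32) + 6·(2/32) = 55/32.
E[X | Y ∈ {4, 5}] = (55/32) / (19/32) = 55/19.

55/19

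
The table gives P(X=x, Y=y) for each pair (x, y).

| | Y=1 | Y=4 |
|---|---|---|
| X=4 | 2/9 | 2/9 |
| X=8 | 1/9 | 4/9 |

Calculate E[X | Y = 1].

P(Y = 1) = 1/3.
Σ X·P over the event = 4·(2/9) + 8·(1/9) = 16/9.
E[X | Y = 1] = (16/9) / (1/3) = 16/3.

16/3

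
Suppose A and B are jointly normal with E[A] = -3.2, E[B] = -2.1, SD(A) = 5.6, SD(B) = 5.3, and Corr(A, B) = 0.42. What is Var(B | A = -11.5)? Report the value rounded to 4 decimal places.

For a bivariate normal, Var(B | A=x) = σ_B²(1 − ρ²).
Var(B | A=-11.5) = (5.3)²·(1 − (0.42)²) = 28.09·0.8236 = 23.1349.

23.1349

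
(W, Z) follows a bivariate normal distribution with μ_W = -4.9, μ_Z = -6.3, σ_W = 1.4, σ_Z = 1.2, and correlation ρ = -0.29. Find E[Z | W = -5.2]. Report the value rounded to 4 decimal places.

For a bivariate normal, E[Z | W=x] = μ_Z + ρ·(σ_Z/σ_W)·(x − μ_W).
E[Z | W=-5.2] = -6.3 + (-0.29)·(1.2/1.4)·(-5.2 − (-4.9)) = -6.3 + (-0.24857)·(-0.3) = -6.2254.

-6.2254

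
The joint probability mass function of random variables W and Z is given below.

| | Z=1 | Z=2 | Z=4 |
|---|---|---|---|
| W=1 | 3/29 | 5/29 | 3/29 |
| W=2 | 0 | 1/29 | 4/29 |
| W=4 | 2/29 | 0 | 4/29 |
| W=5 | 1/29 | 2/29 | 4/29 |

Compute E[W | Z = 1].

P(Z = 1) = 6/29.
Σ W·P over the event = 1·(3/29) + 4·(2/29) + 5·(1/29) = 16/29.
E[W | Z = 1] = (16/29) / (6/29) = 8/3.

8/3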